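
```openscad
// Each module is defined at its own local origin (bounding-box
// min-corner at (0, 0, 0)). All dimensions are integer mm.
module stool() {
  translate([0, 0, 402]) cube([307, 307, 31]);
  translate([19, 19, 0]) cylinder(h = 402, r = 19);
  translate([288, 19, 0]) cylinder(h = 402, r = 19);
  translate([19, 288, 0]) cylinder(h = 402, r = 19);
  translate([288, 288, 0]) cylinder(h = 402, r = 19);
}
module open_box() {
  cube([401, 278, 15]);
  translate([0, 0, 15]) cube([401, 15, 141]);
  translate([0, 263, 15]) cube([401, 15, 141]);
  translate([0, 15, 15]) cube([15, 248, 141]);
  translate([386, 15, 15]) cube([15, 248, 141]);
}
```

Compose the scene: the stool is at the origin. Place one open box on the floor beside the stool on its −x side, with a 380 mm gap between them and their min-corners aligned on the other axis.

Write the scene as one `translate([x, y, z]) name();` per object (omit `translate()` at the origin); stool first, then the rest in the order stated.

stool();
translate([-781, 0, 0]) open_box();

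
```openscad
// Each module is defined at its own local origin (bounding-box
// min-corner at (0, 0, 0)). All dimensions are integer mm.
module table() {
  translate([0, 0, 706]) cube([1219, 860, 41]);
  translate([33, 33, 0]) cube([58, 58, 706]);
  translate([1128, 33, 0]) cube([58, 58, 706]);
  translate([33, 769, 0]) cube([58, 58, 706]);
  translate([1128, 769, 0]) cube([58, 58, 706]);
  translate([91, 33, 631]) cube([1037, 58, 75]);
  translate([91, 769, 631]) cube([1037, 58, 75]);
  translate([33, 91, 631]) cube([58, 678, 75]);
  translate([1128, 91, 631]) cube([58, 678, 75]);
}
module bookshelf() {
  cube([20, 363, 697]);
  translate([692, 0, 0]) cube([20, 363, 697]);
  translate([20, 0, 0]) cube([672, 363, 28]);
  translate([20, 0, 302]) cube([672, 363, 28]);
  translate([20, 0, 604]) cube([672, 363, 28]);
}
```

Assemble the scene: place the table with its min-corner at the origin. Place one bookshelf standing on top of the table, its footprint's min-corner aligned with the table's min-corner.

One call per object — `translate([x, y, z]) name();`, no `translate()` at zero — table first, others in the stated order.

table();
translate([0, 0, 747]) bookshelf();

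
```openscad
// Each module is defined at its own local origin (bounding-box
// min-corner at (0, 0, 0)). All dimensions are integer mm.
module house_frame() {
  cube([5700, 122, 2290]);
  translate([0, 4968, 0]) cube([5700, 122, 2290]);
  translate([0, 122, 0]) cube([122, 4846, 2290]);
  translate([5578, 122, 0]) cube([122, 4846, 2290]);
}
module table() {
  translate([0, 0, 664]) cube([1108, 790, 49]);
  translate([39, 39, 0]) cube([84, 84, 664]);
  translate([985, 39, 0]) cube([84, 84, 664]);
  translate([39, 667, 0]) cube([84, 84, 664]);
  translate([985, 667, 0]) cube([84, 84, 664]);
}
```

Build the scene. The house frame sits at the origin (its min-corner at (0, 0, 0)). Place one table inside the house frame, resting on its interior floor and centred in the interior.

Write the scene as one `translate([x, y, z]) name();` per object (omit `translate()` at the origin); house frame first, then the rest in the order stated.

house_frame();
translate([2296, 2150, 0]) table();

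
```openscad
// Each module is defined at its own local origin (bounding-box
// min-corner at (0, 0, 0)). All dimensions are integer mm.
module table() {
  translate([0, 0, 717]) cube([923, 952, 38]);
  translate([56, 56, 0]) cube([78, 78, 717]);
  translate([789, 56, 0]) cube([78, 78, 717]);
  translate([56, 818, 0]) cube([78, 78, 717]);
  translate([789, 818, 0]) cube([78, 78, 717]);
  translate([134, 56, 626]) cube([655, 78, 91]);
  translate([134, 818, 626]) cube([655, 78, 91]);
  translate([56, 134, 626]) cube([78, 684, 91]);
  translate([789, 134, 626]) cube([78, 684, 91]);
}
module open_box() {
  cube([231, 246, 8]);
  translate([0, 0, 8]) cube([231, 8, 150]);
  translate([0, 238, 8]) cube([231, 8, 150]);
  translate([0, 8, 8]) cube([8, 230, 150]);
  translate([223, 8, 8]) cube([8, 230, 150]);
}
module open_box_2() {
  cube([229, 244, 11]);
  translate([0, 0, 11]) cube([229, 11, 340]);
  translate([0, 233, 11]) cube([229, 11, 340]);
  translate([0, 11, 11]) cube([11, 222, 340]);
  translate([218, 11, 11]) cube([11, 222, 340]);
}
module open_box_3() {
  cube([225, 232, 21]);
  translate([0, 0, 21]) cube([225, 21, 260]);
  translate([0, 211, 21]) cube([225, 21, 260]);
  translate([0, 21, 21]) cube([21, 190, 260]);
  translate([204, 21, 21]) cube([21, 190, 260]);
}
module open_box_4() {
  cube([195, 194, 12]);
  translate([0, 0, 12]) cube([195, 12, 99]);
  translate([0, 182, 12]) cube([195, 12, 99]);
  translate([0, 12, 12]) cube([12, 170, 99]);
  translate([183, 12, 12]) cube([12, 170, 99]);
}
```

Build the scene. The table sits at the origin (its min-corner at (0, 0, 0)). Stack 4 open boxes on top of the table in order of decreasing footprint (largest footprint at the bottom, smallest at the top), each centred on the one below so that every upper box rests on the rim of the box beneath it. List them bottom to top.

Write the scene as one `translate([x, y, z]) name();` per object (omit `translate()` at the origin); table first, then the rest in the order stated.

table();
translate([346, 353, 755]) open_box();
translate([347, 354, 913]) open_box_2();
translate([349, 360, 1264]) open_box_3();
translate([364, 379, 1545]) open_box_4();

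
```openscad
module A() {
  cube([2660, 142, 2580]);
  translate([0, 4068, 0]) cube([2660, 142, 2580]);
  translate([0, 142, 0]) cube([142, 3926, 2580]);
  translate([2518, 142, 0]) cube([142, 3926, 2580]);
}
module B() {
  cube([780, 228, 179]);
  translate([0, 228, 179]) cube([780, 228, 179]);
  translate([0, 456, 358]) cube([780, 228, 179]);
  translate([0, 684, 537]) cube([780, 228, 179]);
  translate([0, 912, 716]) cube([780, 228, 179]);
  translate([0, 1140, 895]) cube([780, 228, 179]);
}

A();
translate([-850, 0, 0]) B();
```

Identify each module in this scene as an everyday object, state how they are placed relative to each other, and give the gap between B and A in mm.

A is a house frame. B is a staircase. The staircase is on the floor beside the house frame on its −x side. The gap between the staircase and the house frame is 70 mm.

The staircase's nearest face is 70 mm from the house frame's −x face.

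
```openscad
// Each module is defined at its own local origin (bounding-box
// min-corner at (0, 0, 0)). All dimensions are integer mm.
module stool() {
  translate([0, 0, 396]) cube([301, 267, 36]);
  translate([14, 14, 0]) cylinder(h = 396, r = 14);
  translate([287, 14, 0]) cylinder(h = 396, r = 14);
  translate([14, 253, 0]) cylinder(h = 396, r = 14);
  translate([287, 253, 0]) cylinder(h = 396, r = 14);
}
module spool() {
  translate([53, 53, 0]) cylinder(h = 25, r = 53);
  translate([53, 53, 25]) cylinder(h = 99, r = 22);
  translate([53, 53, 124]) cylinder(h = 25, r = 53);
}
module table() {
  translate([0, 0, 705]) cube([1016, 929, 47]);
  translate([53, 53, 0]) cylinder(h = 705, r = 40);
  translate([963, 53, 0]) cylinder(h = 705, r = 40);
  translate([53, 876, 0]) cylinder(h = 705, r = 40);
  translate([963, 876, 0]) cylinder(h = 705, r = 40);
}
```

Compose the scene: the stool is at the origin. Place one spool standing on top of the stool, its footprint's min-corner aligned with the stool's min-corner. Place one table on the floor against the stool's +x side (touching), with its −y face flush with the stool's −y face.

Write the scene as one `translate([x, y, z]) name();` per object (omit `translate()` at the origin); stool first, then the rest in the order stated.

stool();
translate([0, 0, 432]) spool();
translate([301, 0, 0]) table();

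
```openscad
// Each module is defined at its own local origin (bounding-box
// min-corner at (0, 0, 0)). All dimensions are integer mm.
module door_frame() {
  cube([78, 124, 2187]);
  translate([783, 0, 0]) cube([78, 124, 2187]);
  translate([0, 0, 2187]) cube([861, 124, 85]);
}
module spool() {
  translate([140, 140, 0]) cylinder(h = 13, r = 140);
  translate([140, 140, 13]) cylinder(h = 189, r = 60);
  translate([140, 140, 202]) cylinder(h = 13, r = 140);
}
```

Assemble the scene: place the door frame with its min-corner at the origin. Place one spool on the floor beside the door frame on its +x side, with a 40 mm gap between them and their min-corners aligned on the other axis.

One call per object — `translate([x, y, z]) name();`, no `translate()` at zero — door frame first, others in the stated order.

door_frame();
translate([901, 0, 0]) spool();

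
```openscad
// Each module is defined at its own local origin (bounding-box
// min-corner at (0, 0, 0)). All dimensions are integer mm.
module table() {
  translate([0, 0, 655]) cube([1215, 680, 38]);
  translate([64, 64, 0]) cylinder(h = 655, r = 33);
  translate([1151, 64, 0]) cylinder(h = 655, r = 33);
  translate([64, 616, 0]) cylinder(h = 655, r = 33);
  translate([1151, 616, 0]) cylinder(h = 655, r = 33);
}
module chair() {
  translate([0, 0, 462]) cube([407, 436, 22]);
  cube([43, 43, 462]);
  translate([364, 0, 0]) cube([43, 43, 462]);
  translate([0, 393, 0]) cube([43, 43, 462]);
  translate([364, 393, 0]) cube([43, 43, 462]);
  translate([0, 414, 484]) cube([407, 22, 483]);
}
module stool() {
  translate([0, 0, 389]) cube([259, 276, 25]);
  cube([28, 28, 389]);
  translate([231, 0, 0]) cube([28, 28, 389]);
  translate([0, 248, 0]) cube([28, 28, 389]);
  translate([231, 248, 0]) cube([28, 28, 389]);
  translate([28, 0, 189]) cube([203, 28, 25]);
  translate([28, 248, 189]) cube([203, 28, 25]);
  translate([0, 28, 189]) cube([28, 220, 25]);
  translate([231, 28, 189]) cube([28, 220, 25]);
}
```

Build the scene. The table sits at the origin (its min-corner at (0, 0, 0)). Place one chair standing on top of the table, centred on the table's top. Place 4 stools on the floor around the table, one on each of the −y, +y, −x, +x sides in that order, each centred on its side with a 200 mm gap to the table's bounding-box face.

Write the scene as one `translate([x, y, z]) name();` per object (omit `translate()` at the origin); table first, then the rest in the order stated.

table();
translate([404, 122, 693]) chair();
translate([478, -476, 0]) stool();
translate([478, 880, 0]) stool();
translate([-459, 202, 0]) stool();
translate([1415, 202, 0]) stool();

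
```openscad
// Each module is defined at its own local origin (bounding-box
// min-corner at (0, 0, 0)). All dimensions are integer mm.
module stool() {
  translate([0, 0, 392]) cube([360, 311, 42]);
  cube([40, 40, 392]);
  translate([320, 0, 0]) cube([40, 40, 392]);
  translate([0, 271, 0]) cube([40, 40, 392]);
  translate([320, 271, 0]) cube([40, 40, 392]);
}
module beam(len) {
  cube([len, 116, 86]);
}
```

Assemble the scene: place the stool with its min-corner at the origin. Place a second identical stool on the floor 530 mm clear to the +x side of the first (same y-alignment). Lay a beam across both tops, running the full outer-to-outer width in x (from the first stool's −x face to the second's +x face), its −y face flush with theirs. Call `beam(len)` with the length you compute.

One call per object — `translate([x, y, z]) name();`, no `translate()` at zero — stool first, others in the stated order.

stool();
translate([890, 0, 0]) stool();
translate([0, 0, 434]) beam(1250);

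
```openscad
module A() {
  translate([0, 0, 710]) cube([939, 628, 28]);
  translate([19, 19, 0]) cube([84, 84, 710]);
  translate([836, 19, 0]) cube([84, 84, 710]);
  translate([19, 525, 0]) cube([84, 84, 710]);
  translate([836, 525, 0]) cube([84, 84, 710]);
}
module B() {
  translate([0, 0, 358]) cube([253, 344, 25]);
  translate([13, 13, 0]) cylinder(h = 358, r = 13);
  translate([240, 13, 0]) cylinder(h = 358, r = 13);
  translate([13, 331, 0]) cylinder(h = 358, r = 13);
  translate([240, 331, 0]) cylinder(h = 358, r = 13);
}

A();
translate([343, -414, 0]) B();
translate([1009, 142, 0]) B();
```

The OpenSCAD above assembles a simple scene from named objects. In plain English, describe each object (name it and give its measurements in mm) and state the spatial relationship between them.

A is a table with a 939×628 mm rectangular top, 28 mm thick, top surface at z = 738 mm, supported by four 84×84 mm square legs, each inset 19 mm from the nearest pair of top edges, running from the floor.

B is a simple wooden stool: a rectangular seat 253 mm (x) by 344 mm (y), 25 mm thick, top face at z = 383 mm, on four round legs, each 26 mm in diameter. The legs rest on z = 0, each leg's axis is inset half a diameter from the nearest pair of seat edges (so the leg's bounding box is flush with the corner).

Two stools sit around the table at the −y, +x sides.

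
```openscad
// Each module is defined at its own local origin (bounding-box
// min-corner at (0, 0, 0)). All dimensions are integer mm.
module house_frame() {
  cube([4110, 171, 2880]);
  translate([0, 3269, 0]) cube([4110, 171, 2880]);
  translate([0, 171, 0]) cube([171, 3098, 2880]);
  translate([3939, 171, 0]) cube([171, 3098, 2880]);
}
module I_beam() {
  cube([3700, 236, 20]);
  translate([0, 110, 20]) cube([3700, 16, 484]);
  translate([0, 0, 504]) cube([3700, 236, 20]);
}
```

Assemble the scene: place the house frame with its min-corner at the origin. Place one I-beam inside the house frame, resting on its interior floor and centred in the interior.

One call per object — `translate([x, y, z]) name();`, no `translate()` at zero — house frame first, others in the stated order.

house_frame();
translate([205, 1602, 0]) I_beam();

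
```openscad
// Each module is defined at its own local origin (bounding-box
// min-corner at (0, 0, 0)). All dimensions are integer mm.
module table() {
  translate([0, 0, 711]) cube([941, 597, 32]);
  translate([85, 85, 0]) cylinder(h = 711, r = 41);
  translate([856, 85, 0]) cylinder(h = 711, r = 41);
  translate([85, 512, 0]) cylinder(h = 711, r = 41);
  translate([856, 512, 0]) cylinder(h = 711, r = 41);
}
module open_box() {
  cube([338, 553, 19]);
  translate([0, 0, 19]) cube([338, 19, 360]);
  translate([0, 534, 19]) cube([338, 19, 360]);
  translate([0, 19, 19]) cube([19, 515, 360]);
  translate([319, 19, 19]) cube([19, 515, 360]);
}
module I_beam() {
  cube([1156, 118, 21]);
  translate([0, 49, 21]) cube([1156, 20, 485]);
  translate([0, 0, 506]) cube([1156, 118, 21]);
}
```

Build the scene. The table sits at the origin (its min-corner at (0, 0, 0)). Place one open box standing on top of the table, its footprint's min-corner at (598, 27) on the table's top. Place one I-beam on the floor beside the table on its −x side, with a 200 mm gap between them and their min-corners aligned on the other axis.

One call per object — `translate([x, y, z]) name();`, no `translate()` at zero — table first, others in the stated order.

table();
translate([598, 27, 743]) open_box();
translate([-1356, 0, 0]) I_beam();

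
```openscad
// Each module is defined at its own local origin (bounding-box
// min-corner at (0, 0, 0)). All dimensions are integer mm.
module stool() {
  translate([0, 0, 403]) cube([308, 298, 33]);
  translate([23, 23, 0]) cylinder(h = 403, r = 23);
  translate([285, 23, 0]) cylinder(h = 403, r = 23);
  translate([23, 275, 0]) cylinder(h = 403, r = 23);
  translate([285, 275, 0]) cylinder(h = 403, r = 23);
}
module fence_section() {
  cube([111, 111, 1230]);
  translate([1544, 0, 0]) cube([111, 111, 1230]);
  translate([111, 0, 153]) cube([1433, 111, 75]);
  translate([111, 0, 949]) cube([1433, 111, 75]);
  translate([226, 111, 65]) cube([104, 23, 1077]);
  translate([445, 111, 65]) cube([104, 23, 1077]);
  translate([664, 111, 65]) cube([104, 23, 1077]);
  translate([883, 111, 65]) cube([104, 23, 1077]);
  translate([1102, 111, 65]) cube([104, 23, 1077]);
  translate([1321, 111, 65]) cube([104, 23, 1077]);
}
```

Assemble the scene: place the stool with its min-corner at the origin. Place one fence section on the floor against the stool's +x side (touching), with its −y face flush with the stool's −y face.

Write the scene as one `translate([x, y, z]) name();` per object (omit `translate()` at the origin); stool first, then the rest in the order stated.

stool();
translate([308, 0, 0]) fence_section();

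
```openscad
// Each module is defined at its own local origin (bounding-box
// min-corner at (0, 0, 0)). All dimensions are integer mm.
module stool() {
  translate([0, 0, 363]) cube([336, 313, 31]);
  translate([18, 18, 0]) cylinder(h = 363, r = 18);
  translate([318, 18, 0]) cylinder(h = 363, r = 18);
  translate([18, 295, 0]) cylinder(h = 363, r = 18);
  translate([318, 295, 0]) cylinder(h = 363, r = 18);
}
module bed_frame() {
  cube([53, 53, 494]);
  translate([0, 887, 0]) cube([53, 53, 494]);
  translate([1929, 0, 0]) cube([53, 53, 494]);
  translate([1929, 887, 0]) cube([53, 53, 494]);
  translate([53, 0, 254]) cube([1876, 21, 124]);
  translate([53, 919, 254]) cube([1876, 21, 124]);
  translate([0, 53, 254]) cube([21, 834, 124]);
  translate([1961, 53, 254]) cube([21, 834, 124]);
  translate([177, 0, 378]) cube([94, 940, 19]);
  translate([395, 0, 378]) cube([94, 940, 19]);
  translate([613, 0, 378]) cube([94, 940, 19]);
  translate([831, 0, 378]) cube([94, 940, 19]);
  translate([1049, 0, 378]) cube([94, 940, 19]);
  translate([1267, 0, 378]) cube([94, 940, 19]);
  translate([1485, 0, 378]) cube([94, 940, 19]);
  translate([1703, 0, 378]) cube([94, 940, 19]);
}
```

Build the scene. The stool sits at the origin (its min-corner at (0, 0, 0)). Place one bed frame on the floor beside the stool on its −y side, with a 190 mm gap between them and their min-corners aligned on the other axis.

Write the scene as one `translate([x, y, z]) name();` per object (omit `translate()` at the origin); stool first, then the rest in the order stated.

stool();
translate([0, -1130, 0]) bed_frame();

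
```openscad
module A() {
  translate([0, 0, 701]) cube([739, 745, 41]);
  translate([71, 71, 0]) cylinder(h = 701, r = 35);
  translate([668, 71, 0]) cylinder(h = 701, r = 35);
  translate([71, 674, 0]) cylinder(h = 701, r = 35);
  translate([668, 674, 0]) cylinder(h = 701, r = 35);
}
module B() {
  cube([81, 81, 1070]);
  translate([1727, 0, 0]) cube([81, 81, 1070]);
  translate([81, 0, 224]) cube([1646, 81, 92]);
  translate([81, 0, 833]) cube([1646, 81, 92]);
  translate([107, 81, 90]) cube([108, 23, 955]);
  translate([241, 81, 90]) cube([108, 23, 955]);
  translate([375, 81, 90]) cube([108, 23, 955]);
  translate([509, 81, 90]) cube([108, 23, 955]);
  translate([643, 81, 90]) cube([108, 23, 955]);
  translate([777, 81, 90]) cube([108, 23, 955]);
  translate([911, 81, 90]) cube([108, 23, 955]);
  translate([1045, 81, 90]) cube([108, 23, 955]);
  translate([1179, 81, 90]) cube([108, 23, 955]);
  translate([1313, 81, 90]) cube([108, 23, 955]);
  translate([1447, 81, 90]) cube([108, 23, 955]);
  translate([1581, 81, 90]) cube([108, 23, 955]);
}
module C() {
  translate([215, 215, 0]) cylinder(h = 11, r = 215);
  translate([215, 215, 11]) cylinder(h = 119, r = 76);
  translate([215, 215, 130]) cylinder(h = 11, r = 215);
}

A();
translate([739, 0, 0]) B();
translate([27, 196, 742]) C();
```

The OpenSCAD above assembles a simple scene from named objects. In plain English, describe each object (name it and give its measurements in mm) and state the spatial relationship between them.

A is a table: top 739 mm (x) × 745 mm (y), 41 mm thick, upper face at z = 742 mm, on four round legs of 70 mm diameter, each leg's bounding box inset 36 mm from the nearest pair of top edges, running from z = 0 to the bottom of the top.

B is a fence section. Two 81×81 mm posts, 1070 mm tall, stand on the floor with a clear span of 1646 mm between their inner faces. Two horizontal rails of 81×92 mm section span the gap between the posts with their undersides at z = 224 mm and z = 833 mm, flush with the posts' −y face. 12 pickets, each 108 mm wide, 23 mm thick and 955 mm tall, are fixed to the +y face of the rails with their bottoms at z = 90 mm, evenly spaced across the span with equal gaps (rounded down to the nearest mm) at the −x end and between each pair — any rounding remainder accumulates at the +x end.

C is a spool: two coaxial disc flanges of radius 215 mm and thickness 11 mm, joined by a core cylinder of radius 76 mm and height 119 mm. The lower flange rests on z = 0 and the three cylinders share a vertical axis.

The fence section is against the table's +x side, with their −y faces flush. The spool is on top of the table.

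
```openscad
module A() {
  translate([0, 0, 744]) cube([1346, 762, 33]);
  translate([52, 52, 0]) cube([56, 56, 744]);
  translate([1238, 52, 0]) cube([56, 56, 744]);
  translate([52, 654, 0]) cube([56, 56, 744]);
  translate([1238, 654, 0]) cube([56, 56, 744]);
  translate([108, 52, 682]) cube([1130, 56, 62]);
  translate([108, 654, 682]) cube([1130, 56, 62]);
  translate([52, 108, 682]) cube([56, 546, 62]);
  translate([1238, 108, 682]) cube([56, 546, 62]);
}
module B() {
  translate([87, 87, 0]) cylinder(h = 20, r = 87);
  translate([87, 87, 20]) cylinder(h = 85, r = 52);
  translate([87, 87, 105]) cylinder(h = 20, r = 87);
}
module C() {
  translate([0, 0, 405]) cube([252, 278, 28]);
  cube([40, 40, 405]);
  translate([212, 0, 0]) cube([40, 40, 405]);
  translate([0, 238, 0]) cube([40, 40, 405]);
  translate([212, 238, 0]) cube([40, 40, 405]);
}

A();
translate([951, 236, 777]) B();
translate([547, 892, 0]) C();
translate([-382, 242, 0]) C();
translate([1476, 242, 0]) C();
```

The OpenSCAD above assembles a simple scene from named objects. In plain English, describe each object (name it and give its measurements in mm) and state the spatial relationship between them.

A is a table with a 1346×762 mm rectangular top, 33 mm thick, top surface at z = 777 mm, supported by four 56×56 mm square legs, each inset 52 mm from the nearest pair of top edges, running from the floor. Four apron rails, 56 mm thick and 62 mm tall, run between adjacent legs with their top edges flush with the underside of the top and their outer faces flush with the legs' outer faces.

B is a spool: two coaxial disc flanges of radius 87 mm and thickness 20 mm, joined by a core cylinder of radius 52 mm and height 85 mm. The lower flange rests on z = 0 and the three cylinders share a vertical axis.

C is a simple wooden stool: a rectangular seat 252 mm (x) by 278 mm (y), 28 mm thick, top face at z = 433 mm, on four square legs, each 40×40 mm in cross-section. The legs rest on z = 0, each flush with a corner of the seat.

The spool is on top of the table. Three stools sit around the table at the +y, −x, +x sides.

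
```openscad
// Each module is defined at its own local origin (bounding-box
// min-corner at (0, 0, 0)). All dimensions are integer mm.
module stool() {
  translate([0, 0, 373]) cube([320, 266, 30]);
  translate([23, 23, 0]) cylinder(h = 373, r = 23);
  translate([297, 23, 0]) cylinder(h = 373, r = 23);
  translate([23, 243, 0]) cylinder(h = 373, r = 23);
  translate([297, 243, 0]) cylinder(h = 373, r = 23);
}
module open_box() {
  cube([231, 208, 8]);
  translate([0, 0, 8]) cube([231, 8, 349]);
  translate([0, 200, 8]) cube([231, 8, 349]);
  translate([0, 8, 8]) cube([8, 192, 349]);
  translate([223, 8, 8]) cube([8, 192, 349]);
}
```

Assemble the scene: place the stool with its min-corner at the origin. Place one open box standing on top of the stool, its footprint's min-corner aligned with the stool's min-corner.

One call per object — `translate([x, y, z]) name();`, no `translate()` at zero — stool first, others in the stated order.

stool();
translate([0, 0, 403]) open_box();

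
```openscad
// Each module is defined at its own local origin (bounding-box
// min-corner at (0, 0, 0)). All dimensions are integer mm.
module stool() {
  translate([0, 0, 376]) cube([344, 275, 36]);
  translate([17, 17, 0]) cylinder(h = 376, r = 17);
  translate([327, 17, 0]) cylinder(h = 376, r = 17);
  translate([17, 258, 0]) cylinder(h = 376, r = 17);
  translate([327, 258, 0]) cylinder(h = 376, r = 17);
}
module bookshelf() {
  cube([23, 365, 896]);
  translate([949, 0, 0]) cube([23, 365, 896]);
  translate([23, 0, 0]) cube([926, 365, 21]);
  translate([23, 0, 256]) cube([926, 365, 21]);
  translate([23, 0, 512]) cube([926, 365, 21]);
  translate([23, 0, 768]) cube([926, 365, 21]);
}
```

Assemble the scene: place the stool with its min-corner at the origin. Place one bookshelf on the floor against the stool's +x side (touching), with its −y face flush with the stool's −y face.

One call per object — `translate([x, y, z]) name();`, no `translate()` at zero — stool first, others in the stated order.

stool();
translate([344, 0, 0]) bookshelf();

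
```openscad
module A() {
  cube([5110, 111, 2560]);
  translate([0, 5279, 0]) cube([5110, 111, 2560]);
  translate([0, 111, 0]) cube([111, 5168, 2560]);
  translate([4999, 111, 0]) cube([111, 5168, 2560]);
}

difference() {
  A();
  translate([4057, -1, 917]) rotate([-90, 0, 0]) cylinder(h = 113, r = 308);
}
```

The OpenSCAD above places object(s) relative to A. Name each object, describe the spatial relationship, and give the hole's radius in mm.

A is a house frame. The house frame has a circular hole through its front wall. The hole's radius is 308 mm.

The subtracted cylinder has r = 308 mm.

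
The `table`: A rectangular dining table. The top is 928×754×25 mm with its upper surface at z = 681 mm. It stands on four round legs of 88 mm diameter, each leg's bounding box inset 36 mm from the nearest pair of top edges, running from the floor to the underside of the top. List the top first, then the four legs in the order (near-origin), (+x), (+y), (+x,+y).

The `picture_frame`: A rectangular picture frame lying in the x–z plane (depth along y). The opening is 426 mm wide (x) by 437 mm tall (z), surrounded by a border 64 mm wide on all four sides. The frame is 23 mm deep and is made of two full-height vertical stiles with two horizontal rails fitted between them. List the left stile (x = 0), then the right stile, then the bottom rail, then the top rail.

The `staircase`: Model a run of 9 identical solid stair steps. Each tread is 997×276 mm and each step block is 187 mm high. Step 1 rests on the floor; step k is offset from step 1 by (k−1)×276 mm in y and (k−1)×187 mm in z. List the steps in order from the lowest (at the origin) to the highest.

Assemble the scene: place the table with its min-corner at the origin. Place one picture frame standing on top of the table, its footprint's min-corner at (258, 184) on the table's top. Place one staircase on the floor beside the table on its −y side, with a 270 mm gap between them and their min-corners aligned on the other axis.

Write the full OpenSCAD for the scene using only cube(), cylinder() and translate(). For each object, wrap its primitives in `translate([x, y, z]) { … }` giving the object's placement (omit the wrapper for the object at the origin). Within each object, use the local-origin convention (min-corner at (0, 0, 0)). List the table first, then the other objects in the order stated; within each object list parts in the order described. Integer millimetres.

translate([0, 0, 656]) cube([928, 754, 25]);
translate([80, 80, 0]) cylinder(h = 656, r = 44);
translate([848, 80, 0]) cylinder(h = 656, r = 44);
translate([80, 674, 0]) cylinder(h = 656, r = 44);
translate([848, 674, 0]) cylinder(h = 656, r = 44);
translate([258, 184, 681]) {
  cube([64, 23, 565]);
  translate([490, 0, 0]) cube([64, 23, 565]);
  translate([64, 0, 0]) cube([426, 23, 64]);
  translate([64, 0, 501]) cube([426, 23, 64]);
}
translate([0, -2754, 0]) {
  cube([997, 276, 187]);
  translate([0, 276, 187]) cube([997, 276, 187]);
  translate([0, 552, 374]) cube([997, 276, 187]);
  translate([0, 828, 561]) cube([997, 276, 187]);
  translate([0, 1104, 748]) cube([997, 276, 187]);
  translate([0, 1380, 935]) cube([997, 276, 187]);
  translate([0, 1656, 1122]) cube([997, 276, 187]);
  translate([0, 1932, 1309]) cube([997, 276, 187]);
  translate([0, 2208, 1496]) cube([997, 276, 187]);
}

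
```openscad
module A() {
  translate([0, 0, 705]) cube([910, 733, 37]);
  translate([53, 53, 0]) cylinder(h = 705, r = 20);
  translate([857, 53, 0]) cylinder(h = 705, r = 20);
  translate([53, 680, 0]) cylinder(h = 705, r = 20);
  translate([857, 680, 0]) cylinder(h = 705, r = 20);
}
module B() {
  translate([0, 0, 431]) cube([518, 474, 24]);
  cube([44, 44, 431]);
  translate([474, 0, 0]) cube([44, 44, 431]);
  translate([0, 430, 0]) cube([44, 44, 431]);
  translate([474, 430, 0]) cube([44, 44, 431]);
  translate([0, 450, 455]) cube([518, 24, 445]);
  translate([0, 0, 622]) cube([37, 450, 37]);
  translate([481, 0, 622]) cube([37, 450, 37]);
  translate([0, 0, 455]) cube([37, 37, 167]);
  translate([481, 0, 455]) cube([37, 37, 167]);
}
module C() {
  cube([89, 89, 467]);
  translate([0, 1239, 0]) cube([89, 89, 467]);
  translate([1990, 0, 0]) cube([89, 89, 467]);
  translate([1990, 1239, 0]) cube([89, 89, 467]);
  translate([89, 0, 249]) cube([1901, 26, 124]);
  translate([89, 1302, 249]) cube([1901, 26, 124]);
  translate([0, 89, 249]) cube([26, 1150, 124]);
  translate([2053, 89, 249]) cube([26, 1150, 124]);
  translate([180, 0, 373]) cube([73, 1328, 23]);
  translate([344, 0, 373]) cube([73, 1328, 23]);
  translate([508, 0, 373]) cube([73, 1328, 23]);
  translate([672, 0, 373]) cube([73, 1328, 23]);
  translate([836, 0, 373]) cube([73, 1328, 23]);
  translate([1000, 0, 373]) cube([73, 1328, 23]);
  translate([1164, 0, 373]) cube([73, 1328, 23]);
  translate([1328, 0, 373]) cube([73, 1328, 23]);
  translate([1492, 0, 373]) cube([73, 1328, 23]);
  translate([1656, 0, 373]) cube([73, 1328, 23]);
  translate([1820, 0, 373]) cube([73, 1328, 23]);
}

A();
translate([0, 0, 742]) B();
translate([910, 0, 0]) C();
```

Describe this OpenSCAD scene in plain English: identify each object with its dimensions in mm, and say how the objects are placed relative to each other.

A is a rectangular dining table. The top is 910×733×37 mm with its upper surface at z = 742 mm. It stands on four round legs of 40 mm diameter, each leg's bounding box inset 33 mm from the nearest pair of top edges, running from the floor to the underside of the top.

B is a chair: 518×474 mm seat, 24 mm thick, top at z = 455 mm, on four 44 mm square corner legs flush with the seat edges. A 24 mm thick backrest slab spans the full seat width, extending 445 mm above the seat top, its back face flush with the seat's +y edge. Two armrests of 37×37 mm section run along each side from the seat's front edge to the front of the backrest, top faces 204 mm above the seat top and outer faces flush with the seat's x-edges; a 37×37 mm post under the front of each armrest stands on the seat at the front corner.

C is a bed frame 2079 mm long (x) by 1328 mm wide (y). Four 89×89 mm corner posts, 467 mm tall, at the corners of the footprint. Four rails of 26 mm thickness and 124 mm height run between adjacent posts with their undersides at z = 249 mm, their outer faces flush with the outside of the frame (the two x-running rails run between the posts' inner faces; the two y-running rails run between the posts' inner faces). 11 slats, each 73 mm wide (x) and 23 mm thick, lie across the top of the two x-running rails, running the full 1328 mm width of the frame in y; the slats are evenly spaced along x between the inner faces of the end posts with equal gaps (rounded down to the nearest mm) at the −x end and between each pair — any rounding remainder accumulates at the +x end.

The chair is on top of the table. The bed frame is against the table's +x side, with their −y faces flush.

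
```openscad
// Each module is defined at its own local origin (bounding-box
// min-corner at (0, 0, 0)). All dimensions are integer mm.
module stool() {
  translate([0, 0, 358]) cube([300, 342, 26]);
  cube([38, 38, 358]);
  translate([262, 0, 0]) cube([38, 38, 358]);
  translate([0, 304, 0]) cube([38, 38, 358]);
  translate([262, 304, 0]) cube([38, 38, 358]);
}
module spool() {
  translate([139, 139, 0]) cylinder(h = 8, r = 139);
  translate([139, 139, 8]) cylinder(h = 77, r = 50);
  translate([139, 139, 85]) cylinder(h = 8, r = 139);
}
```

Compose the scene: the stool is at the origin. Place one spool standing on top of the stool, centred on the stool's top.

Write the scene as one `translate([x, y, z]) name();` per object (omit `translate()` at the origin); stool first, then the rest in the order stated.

stool();
translate([11, 32, 384]) spool();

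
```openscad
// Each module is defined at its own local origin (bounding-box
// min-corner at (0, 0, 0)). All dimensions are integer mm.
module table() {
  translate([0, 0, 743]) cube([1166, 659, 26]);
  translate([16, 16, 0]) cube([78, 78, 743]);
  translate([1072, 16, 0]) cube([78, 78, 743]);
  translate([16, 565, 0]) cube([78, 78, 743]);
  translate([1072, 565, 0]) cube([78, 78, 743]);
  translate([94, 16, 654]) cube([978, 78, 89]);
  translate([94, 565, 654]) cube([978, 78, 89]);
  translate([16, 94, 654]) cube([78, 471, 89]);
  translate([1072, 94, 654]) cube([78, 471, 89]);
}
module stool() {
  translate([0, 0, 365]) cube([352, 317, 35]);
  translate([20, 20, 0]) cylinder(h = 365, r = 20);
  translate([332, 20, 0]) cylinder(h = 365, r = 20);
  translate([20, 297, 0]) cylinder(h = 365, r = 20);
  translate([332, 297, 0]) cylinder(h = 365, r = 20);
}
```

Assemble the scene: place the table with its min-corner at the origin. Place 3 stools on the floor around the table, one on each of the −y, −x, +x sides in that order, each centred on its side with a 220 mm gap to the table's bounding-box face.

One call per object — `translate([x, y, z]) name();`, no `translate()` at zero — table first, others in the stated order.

table();
translate([407, -537, 0]) stool();
translate([-572, 171, 0]) stool();
translate([1386, 171, 0]) stool();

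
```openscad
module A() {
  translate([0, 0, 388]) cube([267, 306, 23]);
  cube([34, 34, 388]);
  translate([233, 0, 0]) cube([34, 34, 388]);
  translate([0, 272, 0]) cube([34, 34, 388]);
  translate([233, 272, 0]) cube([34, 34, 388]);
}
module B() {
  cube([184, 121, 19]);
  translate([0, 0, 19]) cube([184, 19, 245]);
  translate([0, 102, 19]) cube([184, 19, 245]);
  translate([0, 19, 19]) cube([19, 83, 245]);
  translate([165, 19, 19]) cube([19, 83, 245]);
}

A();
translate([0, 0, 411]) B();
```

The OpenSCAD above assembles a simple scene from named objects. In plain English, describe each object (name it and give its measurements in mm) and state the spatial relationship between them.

A is a four-legged stool. The seat is 267×306 mm, 23 mm thick, top at z = 411 mm. It stands on four square legs, each 34×34 mm in cross-section, from z = 0 to the seat underside, each flush with a corner of the seat.

B is an open-topped rectangular box: outside dimensions 184×121×264 mm, with a uniform wall and base thickness of 19 mm. The base is a full 184×121 slab on the floor; four walls sit on top of the base. The front and back walls (the −y and +y sides) span the full width; the two side walls fit between them.

The open box is on top of the stool.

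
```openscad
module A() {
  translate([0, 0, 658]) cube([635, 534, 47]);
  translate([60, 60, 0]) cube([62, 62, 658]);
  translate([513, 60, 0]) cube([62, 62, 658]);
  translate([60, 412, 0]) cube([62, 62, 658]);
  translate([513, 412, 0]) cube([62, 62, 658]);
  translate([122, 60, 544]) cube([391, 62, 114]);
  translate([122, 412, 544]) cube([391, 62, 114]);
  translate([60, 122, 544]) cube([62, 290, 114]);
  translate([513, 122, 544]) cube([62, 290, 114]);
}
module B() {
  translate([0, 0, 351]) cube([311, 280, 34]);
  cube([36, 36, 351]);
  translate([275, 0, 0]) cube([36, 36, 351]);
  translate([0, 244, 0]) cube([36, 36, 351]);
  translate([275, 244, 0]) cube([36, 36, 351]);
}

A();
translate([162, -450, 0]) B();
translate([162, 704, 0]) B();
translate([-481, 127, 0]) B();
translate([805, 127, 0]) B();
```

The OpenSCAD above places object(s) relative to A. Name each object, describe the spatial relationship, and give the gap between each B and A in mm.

A is a table. B is a stool. Four stools sit around the table at the −y, +y, −x, +x sides. The gap between each stool and the table is 170 mm.

Each stool's nearest face is 170 mm from the table's bounding box.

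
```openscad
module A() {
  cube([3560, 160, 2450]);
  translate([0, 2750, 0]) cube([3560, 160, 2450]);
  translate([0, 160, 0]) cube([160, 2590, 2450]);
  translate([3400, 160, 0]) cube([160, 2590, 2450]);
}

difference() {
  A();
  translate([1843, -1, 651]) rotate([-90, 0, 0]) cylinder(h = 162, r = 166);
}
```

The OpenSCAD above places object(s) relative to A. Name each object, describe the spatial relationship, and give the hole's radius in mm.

A is a house frame. The house frame has a circular hole through its front wall. The hole's radius is 166 mm.

The subtracted cylinder has r = 166 mm.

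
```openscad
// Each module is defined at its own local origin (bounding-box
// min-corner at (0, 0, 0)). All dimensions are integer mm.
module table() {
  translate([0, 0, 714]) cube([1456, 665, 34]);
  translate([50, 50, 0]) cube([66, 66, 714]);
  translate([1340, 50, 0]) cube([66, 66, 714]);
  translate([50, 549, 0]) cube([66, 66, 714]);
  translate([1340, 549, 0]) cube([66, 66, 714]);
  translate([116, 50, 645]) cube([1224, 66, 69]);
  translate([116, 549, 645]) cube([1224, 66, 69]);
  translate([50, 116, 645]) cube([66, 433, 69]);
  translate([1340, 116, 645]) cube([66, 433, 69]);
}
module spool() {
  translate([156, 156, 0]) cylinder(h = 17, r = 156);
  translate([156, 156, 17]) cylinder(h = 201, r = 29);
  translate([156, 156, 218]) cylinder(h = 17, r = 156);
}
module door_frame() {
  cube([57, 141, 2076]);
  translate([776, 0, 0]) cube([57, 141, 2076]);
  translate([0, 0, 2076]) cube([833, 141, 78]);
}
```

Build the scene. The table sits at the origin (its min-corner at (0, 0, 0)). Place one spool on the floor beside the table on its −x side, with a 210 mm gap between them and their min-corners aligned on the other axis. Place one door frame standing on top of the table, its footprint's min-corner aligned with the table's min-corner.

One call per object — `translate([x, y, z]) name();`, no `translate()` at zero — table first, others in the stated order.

table();
translate([-522, 0, 0]) spool();
translate([0, 0, 748]) door_frame();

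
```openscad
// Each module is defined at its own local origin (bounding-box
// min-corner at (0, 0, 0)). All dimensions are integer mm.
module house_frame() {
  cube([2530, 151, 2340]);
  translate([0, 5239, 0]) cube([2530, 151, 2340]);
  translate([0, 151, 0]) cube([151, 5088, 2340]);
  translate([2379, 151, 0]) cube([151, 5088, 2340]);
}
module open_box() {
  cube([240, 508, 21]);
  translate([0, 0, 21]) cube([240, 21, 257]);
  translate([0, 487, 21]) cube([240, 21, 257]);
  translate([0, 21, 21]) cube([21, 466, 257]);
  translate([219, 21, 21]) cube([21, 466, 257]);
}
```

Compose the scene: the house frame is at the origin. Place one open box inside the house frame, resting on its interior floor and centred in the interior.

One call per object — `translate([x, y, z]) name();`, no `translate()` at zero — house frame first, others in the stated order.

house_frame();
translate([1145, 2441, 0]) open_box();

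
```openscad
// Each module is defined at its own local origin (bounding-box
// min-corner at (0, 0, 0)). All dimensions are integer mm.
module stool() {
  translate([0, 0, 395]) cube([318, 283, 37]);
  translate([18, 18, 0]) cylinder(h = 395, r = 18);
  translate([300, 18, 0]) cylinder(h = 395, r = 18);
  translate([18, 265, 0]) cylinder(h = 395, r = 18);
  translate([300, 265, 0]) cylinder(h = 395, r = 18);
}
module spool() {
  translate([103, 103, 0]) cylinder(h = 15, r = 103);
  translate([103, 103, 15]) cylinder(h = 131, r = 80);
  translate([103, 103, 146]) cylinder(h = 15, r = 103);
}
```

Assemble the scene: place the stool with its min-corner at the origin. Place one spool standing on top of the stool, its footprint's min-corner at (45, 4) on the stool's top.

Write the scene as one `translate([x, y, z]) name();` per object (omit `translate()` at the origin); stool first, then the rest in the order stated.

stool();
translate([45, 4, 432]) spool();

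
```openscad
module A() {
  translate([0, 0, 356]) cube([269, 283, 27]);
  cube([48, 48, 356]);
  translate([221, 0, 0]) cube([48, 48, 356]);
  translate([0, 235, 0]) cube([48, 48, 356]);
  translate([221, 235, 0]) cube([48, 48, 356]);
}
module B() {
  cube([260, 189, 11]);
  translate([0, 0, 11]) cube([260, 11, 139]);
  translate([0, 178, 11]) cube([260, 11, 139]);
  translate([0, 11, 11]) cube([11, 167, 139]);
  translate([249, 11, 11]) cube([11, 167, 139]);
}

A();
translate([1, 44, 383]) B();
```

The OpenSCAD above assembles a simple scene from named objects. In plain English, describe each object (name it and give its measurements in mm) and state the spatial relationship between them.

A is a four-legged stool. The seat is a 269×283×27 mm slab whose top surface is at z = 383 mm; four square legs, each 48×48 mm in cross-section, run from the floor (z = 0) to the underside of the seat, each flush with a corner of the seat.

B is an open-topped rectangular box: outside dimensions 260×189×150 mm, with a uniform wall and base thickness of 11 mm. The base is a full 260×189 slab on the floor; four walls sit on top of the base. The front and back walls (the −y and +y sides) span the full width; the two side walls fit between them.

The open box is on top of the stool.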